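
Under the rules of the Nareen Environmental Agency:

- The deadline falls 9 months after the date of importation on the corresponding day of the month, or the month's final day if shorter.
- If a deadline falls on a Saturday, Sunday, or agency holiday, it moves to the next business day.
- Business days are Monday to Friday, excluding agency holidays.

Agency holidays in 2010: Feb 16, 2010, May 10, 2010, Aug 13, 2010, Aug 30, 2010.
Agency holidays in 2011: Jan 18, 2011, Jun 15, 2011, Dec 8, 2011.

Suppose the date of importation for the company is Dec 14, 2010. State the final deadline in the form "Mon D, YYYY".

9 months after Dec 14, 2010, on the same day of the month, is Sep 14, 2011.
Since Sep 14, 2011 is a Wednesday and not a holiday, the date is unchanged.
Final deadline: Sep 14, 2011.

Sep 14, 2011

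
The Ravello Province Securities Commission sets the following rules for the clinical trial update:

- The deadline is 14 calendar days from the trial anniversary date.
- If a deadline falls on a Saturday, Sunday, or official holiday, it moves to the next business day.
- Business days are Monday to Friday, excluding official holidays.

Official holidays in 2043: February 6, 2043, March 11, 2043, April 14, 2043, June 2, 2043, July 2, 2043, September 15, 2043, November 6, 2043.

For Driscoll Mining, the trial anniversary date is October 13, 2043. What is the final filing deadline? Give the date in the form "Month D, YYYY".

Trigger date October 13, 2043 + 14 calendar days = October 27, 2043.
October 27, 2043 falls on a Tuesday, which is a business day, so no adjustment is needed.
The final due date is October 27, 2043.

October 27, 2043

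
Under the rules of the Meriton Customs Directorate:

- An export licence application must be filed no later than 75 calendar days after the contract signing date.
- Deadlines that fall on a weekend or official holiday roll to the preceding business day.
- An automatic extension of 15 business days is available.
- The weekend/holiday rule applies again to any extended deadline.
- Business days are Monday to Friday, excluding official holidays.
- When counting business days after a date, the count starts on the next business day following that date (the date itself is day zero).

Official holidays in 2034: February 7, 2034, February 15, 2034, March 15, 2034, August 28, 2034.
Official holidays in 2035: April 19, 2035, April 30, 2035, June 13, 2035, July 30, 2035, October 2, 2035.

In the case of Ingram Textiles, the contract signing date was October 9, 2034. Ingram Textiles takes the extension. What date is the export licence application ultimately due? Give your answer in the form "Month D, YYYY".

75 calendar days after October 9, 2034 is December 23, 2034.
December 23, 2034 is a Saturday, so it moves to the preceding business day, December 22, 2034 (Friday).
Counting 15 further business days from December 22, 2034 reaches January 12, 2035.
January 12, 2035 (Friday) is already a business day.
Deadline: January 12, 2035.

January 12, 2035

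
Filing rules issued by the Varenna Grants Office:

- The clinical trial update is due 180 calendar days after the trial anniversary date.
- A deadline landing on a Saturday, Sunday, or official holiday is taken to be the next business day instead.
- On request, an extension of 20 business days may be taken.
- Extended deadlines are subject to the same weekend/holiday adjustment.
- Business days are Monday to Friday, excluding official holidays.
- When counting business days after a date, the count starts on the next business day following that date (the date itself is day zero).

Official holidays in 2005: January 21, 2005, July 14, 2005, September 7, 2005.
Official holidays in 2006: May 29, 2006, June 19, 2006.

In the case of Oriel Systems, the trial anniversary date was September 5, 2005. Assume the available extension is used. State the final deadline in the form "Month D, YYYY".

Trigger date September 5, 2005 + 180 calendar days = March 4, 2006.
March 4, 2006 is a Saturday; the next business day is March 6, 2006 (Monday).
Counting 20 further business days from March 6, 2006 reaches April 3, 2006.
April 3, 2006 (Monday) is already a business day.
Final deadline: April 3, 2006.

April 3, 2006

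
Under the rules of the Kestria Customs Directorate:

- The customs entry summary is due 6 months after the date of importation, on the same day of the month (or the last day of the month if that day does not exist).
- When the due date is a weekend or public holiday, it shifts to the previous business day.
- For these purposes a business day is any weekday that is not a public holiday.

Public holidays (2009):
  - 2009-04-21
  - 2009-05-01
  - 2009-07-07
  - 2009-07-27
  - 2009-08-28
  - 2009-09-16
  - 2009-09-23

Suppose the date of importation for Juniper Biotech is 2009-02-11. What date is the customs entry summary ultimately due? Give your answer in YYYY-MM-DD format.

6 months from 2009-02-11 is 2009-08-11.
Since 2009-08-11 is a Tuesday and not a holiday, the date is unchanged.
The final due date is 2009-08-11.

2009-08-11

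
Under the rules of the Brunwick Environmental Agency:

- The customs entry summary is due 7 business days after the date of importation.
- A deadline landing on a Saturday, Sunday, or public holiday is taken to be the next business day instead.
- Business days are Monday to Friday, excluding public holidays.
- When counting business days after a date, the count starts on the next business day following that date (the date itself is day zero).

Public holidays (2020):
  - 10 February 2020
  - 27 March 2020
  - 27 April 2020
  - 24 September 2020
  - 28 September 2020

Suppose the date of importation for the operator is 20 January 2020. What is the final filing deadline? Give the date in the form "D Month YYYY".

Starting the day after 20 January 2020 and counting 7 business days lands on 29 January 2020.
29 January 2020 falls on a Wednesday, which is a business day, so no adjustment is needed.
Final deadline: 29 January 2020.

29 January 2020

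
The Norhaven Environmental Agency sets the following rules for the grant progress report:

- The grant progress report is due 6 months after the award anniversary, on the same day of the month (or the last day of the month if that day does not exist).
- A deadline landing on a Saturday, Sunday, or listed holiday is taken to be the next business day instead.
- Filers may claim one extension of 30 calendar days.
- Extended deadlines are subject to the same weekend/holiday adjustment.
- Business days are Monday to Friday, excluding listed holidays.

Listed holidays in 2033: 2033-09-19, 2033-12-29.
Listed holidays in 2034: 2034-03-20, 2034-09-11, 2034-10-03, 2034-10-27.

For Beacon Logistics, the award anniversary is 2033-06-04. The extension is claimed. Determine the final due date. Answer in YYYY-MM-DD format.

2034-01-04

6 months from 2033-06-04 is 2033-12-04.
Because 2033-12-04 is a Sunday, the deadline becomes 2033-12-05 (Monday).
Applying the 30-calendar-day extension: 2033-12-05 + 30 days = 2034-01-04.
2034-01-04 is a Wednesday and not a listed holiday, so it stands.
The final due date is 2034-01-04.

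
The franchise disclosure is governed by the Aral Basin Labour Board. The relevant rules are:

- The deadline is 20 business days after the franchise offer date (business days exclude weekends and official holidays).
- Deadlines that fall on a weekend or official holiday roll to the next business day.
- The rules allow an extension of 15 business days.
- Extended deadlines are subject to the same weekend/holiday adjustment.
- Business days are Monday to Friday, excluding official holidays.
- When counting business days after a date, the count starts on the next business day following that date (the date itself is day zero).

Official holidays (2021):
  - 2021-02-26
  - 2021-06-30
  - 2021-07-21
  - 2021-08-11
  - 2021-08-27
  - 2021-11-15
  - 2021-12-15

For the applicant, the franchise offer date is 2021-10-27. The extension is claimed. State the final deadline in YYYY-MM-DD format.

Counting 20 business days after 2021-10-27 (skipping weekends and listed holidays) reaches 2021-11-25.
2021-11-25 is a Thursday and not a listed holiday, so it stands.
Counting 15 further business days from 2021-11-25 reaches 2021-12-17.
2021-12-17 (Friday) is already a business day.
So the filing is due 2021-12-17.

2021-12-17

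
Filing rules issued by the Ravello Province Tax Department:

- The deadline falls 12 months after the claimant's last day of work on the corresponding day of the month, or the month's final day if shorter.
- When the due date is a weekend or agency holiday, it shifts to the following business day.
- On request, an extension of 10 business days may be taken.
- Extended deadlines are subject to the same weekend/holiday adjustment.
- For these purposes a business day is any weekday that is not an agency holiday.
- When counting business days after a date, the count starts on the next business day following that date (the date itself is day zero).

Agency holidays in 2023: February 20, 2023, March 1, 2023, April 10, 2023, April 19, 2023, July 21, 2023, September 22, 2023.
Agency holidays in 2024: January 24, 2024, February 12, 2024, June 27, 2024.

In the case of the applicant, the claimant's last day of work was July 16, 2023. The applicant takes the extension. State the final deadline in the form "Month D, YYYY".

Moving 12 months forward from July 16, 2023 on the corresponding day gives July 16, 2024.
July 16, 2024 falls on a Tuesday, which is a business day, so no adjustment is needed.
The 10-business-day extension runs from July 16, 2024 to July 30, 2024.
July 30, 2024 is a Tuesday and not a listed holiday, so it stands.
Deadline: July 30, 2024.

July 30, 2024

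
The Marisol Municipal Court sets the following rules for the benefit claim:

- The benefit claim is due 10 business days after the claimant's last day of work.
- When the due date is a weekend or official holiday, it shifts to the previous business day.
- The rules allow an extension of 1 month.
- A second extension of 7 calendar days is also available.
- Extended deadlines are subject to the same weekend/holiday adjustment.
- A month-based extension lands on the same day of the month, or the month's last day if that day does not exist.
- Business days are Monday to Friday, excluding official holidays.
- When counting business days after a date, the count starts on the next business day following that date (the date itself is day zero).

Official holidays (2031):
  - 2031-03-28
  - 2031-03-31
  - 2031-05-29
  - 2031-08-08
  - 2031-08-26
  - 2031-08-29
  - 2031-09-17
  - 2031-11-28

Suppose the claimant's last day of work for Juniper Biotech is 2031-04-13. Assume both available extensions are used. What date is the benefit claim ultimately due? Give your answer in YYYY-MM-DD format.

2031-05-30

Starting the day after 2031-04-13 and counting 10 business days lands on 2031-04-25.
2031-04-25 (Friday) is already a business day.
The 1 month extension carries 2031-04-25 to 2031-05-25.
Because 2031-05-25 is a Sunday, the deadline becomes 2031-05-23 (Friday).
Applying the 7-calendar-day extension: 2031-05-23 + 7 days = 2031-05-30.
2031-05-30 falls on a Friday, which is a business day, so no adjustment is needed.
Deadline: 2031-05-30.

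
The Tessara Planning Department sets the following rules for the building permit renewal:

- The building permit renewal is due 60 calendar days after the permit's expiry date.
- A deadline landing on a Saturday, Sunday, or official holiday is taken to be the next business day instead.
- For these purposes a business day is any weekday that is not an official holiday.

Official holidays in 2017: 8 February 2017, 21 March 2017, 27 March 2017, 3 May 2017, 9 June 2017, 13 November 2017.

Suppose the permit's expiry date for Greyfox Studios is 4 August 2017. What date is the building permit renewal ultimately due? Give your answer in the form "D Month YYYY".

3 October 2017

60 calendar days after 4 August 2017 is 3 October 2017.
Since 3 October 2017 is a Tuesday and not a holiday, the date is unchanged.
The final due date is 3 October 2017.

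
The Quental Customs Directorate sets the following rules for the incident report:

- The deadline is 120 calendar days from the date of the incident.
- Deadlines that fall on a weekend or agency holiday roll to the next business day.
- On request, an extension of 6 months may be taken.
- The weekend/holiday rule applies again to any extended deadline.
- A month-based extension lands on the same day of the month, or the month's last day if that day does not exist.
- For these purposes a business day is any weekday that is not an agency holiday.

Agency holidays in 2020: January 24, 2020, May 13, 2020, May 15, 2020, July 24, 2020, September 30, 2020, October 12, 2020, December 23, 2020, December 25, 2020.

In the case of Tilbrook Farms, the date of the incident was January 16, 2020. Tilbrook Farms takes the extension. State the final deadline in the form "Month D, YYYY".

November 18, 2020

Trigger date January 16, 2020 + 120 calendar days = May 15, 2020.
Because May 15, 2020 is a listed holiday, the deadline becomes May 18, 2020 (Monday).
Applying the 6 months extension: 6 months after May 18, 2020 is November 18, 2020.
November 18, 2020 is a Wednesday and not a listed holiday, so it stands.
The final due date is November 18, 2020.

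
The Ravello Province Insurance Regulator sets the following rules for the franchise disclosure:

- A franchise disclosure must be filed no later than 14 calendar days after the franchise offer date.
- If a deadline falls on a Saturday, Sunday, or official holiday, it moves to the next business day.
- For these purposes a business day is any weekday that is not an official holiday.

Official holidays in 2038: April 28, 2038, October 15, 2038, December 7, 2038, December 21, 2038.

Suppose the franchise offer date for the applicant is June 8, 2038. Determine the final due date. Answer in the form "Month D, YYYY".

Trigger date June 8, 2038 + 14 calendar days = June 22, 2038.
June 22, 2038 (Tuesday) is already a business day.
Deadline: June 22, 2038.

June 22, 2038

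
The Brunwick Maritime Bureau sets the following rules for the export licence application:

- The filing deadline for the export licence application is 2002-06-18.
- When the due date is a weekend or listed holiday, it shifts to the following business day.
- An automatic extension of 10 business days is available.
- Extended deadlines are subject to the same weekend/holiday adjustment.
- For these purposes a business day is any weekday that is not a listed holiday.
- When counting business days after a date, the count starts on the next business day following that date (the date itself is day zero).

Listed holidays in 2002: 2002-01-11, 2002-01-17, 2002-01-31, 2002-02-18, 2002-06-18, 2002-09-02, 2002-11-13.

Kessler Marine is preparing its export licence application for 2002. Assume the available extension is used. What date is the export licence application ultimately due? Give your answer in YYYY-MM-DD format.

The statutory due date is 2002-06-18.
2002-06-18 is a listed holiday, so it moves to the next business day, 2002-06-19 (Wednesday).
Counting 10 further business days from 2002-06-19 reaches 2002-07-03.
2002-07-03 falls on a Wednesday, which is a business day, so no adjustment is needed.
Deadline: 2002-07-03.

2002-07-03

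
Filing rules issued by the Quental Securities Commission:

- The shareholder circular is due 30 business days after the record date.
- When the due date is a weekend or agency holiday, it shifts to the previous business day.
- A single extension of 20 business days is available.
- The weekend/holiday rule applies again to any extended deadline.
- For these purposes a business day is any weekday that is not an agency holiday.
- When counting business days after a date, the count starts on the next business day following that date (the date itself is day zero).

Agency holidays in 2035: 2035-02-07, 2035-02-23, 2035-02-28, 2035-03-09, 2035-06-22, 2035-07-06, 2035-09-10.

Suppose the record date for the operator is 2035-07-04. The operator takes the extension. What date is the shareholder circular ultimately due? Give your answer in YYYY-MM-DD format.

2035-09-14

30 business days after 2035-07-04, excluding weekends and holidays, is 2035-08-16.
2035-08-16 falls on a Thursday, which is a business day, so no adjustment is needed.
Applying the 20-business-day extension: 20 business days after 2035-08-16 is 2035-09-14.
Since 2035-09-14 is a Friday and not a holiday, the date is unchanged.
The final due date is 2035-09-14.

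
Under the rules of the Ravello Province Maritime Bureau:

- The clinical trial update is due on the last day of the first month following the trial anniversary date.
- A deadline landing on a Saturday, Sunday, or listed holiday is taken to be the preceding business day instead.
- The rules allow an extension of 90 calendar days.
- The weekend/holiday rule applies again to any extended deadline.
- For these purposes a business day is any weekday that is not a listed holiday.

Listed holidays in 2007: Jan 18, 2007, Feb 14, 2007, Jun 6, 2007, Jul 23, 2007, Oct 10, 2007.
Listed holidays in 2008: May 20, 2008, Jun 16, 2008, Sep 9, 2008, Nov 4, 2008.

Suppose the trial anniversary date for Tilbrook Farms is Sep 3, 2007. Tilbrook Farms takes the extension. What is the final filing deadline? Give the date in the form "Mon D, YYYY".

Jan 29, 2008

The first month after Sep 3, 2007 is October 2007, whose last day is Oct 31, 2007.
Oct 31, 2007 (Wednesday) is already a business day.
Applying the 90-calendar-day extension: Oct 31, 2007 + 90 days = Jan 29, 2008.
Jan 29, 2008 falls on a Tuesday, which is a business day, so no adjustment is needed.
So the filing is due Jan 29, 2008.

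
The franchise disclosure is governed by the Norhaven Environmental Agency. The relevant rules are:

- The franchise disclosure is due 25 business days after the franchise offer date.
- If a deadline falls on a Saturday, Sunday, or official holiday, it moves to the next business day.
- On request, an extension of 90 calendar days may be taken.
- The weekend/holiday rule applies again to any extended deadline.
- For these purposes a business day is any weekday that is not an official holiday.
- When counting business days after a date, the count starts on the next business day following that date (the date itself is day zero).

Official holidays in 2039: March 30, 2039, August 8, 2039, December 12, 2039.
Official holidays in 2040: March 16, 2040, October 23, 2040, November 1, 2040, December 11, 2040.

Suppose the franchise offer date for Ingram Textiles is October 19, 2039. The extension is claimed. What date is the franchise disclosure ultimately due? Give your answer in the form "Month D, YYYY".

February 21, 2040

Starting the day after October 19, 2039 and counting 25 business days lands on November 23, 2039.
November 23, 2039 falls on a Wednesday, which is a business day, so no adjustment is needed.
Applying the 90-calendar-day extension: November 23, 2039 + 90 days = February 21, 2040.
February 21, 2040 is a Tuesday and not a listed holiday, so it stands.
Final deadline: February 21, 2040.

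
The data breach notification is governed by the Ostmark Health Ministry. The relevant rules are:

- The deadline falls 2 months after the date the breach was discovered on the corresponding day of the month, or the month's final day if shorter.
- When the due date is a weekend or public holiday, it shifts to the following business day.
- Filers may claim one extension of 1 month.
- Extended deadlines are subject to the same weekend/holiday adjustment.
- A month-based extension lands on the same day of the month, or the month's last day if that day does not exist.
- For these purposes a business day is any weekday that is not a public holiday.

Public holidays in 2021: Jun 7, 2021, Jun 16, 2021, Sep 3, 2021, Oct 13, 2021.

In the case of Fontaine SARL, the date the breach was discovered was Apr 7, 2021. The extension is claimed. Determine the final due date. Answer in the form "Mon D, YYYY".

Moving 2 months forward from Apr 7, 2021 on the corresponding day gives Jun 7, 2021.
Jun 7, 2021 falls on a listed holiday. Rolling to the next business day gives Jun 8, 2021, a Tuesday.
The 1 month extension carries Jun 8, 2021 to Jul 8, 2021.
Jul 8, 2021 falls on a Thursday, which is a business day, so no adjustment is needed.
Final deadline: Jul 8, 2021.

Jul 8, 2021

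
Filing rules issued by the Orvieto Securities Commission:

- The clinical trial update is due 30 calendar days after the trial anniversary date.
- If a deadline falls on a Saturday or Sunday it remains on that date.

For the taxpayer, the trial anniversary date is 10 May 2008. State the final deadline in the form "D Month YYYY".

9 June 2008

From 10 May 2008, 30 calendar days later is 9 June 2008.
No adjustment is made for weekends or holidays, so 9 June 2008 stands.
So the filing is due 9 June 2008.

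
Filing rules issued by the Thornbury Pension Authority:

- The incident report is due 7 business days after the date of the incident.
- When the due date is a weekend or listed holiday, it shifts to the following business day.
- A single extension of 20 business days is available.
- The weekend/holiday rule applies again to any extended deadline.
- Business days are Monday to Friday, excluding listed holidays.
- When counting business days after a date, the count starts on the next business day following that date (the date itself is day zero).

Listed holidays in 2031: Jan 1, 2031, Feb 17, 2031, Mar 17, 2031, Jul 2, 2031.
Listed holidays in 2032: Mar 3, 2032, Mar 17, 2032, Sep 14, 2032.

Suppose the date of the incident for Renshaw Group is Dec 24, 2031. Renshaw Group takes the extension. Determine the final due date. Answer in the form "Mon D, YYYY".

Starting the day after Dec 24, 2031 and counting 7 business days lands on Jan 2, 2032.
Since Jan 2, 2032 is a Friday and not a holiday, the date is unchanged.
Counting 20 further business days from Jan 2, 2032 reaches Jan 30, 2032.
Since Jan 30, 2032 is a Friday and not a holiday, the date is unchanged.
The final due date is Jan 30, 2032.

Jan 30, 2032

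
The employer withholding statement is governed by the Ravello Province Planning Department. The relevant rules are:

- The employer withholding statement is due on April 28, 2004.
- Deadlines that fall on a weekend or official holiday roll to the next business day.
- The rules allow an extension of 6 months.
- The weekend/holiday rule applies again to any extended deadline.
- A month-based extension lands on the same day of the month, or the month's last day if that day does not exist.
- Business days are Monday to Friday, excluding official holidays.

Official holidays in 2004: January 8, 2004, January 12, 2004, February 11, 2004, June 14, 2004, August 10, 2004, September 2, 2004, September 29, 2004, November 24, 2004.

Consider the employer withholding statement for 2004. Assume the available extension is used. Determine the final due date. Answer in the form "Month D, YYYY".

The stated deadline is April 28, 2004.
April 28, 2004 (Wednesday) is already a business day.
Applying the 6 months extension: 6 months after April 28, 2004 is October 28, 2004.
October 28, 2004 falls on a Thursday, which is a business day, so no adjustment is needed.
The final due date is October 28, 2004.

October 28, 2004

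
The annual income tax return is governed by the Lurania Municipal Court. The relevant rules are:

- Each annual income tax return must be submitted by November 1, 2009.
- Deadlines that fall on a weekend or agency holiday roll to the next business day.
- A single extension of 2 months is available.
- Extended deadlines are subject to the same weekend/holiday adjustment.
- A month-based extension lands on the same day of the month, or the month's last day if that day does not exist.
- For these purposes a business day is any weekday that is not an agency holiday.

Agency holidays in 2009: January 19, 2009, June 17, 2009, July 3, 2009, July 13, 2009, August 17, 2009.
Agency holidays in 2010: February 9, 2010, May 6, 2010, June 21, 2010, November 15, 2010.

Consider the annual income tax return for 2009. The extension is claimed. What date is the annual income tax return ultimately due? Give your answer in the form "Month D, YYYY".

The stated deadline is November 1, 2009.
Because November 1, 2009 is a Sunday, the deadline becomes November 2, 2009 (Monday).
The 2 months extension carries November 2, 2009 to January 2, 2010.
January 2, 2010 is a Saturday; the next business day is January 4, 2010 (Monday).
Deadline: January 4, 2010.

January 4, 2010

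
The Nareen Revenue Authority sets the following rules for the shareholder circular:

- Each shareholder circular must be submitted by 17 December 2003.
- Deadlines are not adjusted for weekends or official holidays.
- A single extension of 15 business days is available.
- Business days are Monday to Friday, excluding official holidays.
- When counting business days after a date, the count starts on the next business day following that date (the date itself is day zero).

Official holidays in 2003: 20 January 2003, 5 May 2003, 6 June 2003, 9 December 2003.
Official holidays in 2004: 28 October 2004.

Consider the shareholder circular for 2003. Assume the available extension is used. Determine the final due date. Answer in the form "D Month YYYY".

The statutory due date is 17 December 2003.
17 December 2003 is a Wednesday; no weekend or holiday adjustment applies.
Counting 15 further business days from 17 December 2003 reaches 7 January 2004.
No adjustment is made for weekends or holidays, so 7 January 2004 stands.
Deadline: 7 January 2004.

7 January 2004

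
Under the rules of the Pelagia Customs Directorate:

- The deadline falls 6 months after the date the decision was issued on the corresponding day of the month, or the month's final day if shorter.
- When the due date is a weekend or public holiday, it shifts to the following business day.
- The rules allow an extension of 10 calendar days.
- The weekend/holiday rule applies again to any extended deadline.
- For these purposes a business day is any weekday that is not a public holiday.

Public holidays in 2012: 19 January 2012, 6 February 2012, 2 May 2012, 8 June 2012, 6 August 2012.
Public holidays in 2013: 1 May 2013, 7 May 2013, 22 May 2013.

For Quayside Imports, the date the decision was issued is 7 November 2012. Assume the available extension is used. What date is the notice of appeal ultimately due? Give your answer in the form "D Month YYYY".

20 May 2013

6 months after 7 November 2012, on the same day of the month, is 7 May 2013.
7 May 2013 is a listed holiday, so it moves to the next business day, 8 May 2013 (Wednesday).
The 10-calendar-day extension moves the deadline from 8 May 2013 to 18 May 2013.
18 May 2013 falls on a Saturday. Rolling to the next business day gives 20 May 2013, a Monday.
Final deadline: 20 May 2013.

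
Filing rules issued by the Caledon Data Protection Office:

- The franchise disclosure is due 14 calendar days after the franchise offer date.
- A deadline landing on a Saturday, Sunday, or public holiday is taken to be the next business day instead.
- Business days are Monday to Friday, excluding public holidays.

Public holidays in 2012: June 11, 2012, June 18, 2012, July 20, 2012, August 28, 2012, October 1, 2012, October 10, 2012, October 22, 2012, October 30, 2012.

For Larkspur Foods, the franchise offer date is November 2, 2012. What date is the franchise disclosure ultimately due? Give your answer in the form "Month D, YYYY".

November 16, 2012

From November 2, 2012, 14 calendar days later is November 16, 2012.
Since November 16, 2012 is a Friday and not a holiday, the date is unchanged.
So the filing is due November 16, 2012.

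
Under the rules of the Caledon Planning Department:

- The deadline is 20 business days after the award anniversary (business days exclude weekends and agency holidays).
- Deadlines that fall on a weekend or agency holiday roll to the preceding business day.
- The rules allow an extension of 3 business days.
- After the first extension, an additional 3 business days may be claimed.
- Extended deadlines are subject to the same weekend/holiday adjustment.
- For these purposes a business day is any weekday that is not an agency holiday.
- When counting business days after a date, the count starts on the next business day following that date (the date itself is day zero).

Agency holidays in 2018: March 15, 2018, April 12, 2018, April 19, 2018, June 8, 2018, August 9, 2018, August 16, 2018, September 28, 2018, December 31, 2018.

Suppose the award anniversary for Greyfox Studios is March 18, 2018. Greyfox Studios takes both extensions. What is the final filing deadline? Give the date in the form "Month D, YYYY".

Counting 20 business days after March 18, 2018 (skipping weekends and listed holidays) reaches April 16, 2018.
Since April 16, 2018 is a Monday and not a holiday, the date is unchanged.
Counting 3 further business days from April 16, 2018 reaches April 20, 2018.
Since April 20, 2018 is a Friday and not a holiday, the date is unchanged.
Applying the 3-business-day extension: 3 business days after April 20, 2018 is April 25, 2018.
Since April 25, 2018 is a Wednesday and not a holiday, the date is unchanged.
So the filing is due April 25, 2018.

April 25, 2018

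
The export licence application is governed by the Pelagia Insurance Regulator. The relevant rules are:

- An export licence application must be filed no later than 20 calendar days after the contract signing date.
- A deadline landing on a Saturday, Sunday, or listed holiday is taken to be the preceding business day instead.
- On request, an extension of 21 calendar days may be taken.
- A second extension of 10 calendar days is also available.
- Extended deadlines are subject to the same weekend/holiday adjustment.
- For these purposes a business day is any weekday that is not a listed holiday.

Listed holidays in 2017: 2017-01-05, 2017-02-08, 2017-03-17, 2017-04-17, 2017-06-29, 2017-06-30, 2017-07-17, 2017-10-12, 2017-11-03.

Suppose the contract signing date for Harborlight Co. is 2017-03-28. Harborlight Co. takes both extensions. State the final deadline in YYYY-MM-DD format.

From 2017-03-28, 20 calendar days later is 2017-04-17.
2017-04-17 falls on a listed holiday. Rolling to the preceding business day gives 2017-04-14, a Friday.
The 21-calendar-day extension moves the deadline from 2017-04-14 to 2017-05-05.
2017-05-05 falls on a Friday, which is a business day, so no adjustment is needed.
The 10-calendar-day extension moves the deadline from 2017-05-05 to 2017-05-15.
2017-05-15 falls on a Monday, which is a business day, so no adjustment is needed.
Final deadline: 2017-05-15.

2017-05-15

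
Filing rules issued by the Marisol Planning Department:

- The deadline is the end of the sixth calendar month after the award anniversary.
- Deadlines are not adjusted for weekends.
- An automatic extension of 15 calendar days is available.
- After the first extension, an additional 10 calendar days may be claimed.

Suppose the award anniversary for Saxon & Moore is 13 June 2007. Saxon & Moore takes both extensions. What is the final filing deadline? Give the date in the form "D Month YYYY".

25 January 2008

6 months after 13 June 2007 falls in December 2007; the last day of that month is 31 December 2007.
No adjustment is made for weekends or holidays, so 31 December 2007 stands.
The 15-calendar-day extension moves the deadline from 31 December 2007 to 15 January 2008.
15 January 2008 falls on a Tuesday. The rules make no weekend/holiday allowance, so it remains 15 January 2008.
The 10-calendar-day extension moves the deadline from 15 January 2008 to 25 January 2008.
25 January 2008 is a Friday; no weekend or holiday adjustment applies.
Final deadline: 25 January 2008.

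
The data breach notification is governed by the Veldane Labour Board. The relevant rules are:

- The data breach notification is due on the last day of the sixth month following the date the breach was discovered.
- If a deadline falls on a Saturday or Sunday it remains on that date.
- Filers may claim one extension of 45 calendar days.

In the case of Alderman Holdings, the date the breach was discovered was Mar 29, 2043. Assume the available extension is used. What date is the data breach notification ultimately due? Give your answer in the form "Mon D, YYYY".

The sixth month after Mar 29, 2043 is September 2043, whose last day is Sep 30, 2043.
Sep 30, 2043 falls on a Wednesday. The rules make no weekend/holiday allowance, so it remains Sep 30, 2043.
The 45-calendar-day extension moves the deadline from Sep 30, 2043 to Nov 14, 2043.
No adjustment is made for weekends or holidays, so Nov 14, 2043 stands.
So the filing is due Nov 14, 2043.

Nov 14, 2043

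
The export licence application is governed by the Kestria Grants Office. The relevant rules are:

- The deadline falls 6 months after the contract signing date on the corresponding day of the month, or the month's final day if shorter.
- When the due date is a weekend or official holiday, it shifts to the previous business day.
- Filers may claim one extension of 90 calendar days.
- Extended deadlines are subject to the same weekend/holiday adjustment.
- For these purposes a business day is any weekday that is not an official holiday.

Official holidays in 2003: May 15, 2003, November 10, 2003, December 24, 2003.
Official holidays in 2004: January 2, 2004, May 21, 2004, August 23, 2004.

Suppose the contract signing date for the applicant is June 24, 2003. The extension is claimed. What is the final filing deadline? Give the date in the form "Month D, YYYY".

6 months after June 24, 2003, on the same day of the month, is December 24, 2003.
December 24, 2003 falls on a listed holiday. Rolling to the preceding business day gives December 23, 2003, a Tuesday.
The 90-calendar-day extension moves the deadline from December 23, 2003 to March 22, 2004.
March 22, 2004 falls on a Monday, which is a business day, so no adjustment is needed.
Deadline: March 22, 2004.

March 22, 2004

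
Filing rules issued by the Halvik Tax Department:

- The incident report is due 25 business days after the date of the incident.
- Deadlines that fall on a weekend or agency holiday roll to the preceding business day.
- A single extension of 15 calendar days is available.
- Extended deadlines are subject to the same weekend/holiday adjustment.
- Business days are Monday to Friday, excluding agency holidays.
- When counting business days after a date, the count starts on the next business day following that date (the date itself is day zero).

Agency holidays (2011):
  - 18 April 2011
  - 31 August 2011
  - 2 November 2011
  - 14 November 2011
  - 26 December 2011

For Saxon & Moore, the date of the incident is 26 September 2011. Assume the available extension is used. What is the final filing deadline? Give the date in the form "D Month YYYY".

15 November 2011

25 business days after 26 September 2011, excluding weekends and holidays, is 31 October 2011.
Since 31 October 2011 is a Monday and not a holiday, the date is unchanged.
Applying the 15-calendar-day extension: 31 October 2011 + 15 days = 15 November 2011.
15 November 2011 is a Tuesday and not a listed holiday, so it stands.
Final deadline: 15 November 2011.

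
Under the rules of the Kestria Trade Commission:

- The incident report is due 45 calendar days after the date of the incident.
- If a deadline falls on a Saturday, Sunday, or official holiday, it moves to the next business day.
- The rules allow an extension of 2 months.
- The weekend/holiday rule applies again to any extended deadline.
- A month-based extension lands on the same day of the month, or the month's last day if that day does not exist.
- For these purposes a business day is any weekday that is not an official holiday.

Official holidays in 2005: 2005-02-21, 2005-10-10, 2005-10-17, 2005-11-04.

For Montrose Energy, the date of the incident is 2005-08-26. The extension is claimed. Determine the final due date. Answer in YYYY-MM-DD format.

Trigger date 2005-08-26 + 45 calendar days = 2005-10-10.
Because 2005-10-10 is a listed holiday, the deadline becomes 2005-10-11 (Tuesday).
The 2 months extension carries 2005-10-11 to 2005-12-11.
2005-12-11 is a Sunday; the next business day is 2005-12-12 (Monday).
The final due date is 2005-12-12.

2005-12-12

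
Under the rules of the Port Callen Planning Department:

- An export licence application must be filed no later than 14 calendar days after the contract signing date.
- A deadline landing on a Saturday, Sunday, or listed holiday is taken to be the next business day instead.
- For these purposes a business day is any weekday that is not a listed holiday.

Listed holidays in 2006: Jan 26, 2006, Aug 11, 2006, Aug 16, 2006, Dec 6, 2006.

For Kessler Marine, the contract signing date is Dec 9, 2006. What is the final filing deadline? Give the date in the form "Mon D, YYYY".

Adding 14 calendar days to Dec 9, 2006 gives Dec 23, 2006.
Dec 23, 2006 is a Saturday; the next business day is Dec 25, 2006 (Monday).
Deadline: Dec 25, 2006.

Dec 25, 2006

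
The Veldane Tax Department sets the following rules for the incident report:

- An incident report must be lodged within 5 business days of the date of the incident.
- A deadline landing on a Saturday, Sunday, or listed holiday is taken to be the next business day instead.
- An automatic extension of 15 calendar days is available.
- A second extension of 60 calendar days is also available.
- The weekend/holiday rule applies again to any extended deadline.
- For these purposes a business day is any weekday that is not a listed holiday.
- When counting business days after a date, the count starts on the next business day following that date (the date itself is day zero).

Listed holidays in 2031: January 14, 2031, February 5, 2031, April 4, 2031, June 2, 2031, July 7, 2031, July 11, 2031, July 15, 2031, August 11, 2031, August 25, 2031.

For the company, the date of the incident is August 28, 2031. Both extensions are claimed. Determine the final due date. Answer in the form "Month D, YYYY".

Starting the day after August 28, 2031 and counting 5 business days lands on September 4, 2031.
September 4, 2031 falls on a Thursday, which is a business day, so no adjustment is needed.
The 15-calendar-day extension moves the deadline from September 4, 2031 to September 19, 2031.
Since September 19, 2031 is a Friday and not a holiday, the date is unchanged.
With the 60-day extension, September 19, 2031 becomes November 18, 2031.
November 18, 2031 (Tuesday) is already a business day.
The final due date is November 18, 2031.

November 18, 2031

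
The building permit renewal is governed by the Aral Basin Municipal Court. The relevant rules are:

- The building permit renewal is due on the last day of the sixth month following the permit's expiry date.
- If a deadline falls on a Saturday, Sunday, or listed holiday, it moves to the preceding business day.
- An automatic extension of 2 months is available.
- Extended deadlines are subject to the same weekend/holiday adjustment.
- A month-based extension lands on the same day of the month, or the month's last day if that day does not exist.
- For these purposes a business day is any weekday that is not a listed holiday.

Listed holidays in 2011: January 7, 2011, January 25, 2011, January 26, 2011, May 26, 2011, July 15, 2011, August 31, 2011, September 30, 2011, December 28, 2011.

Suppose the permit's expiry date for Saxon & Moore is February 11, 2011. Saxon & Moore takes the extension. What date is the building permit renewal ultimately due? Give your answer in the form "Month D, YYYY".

6 months after February 11, 2011 falls in August 2011; the last day of that month is August 31, 2011.
August 31, 2011 is a listed holiday, so it moves to the preceding business day, August 30, 2011 (Tuesday).
Add 2 months to August 30, 2011: October 30, 2011.
October 30, 2011 is a Sunday; the preceding business day is October 28, 2011 (Friday).
Final deadline: October 28, 2011.

October 28, 2011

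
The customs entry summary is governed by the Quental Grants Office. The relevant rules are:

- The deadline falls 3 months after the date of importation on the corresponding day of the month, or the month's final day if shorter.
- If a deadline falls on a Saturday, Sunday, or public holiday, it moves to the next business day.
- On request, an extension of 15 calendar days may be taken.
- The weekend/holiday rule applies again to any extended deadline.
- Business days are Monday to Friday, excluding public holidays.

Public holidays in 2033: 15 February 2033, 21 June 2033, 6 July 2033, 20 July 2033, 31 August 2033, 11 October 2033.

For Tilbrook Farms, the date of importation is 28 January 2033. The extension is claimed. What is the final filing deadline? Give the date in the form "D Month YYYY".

3 months from 28 January 2033 is 28 April 2033.
28 April 2033 is a Thursday and not a listed holiday, so it stands.
Applying the 15-calendar-day extension: 28 April 2033 + 15 days = 13 May 2033.
13 May 2033 is a Friday and not a listed holiday, so it stands.
Deadline: 13 May 2033.

13 May 2033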